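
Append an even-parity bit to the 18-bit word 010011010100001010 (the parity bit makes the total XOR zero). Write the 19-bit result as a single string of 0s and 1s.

XOR of the 18 data bits: 0⊕1⊕0⊕0⊕1⊕1⊕0⊕1⊕0⊕1⊕0⊕0⊕0⊕0⊕1⊕0⊕1⊕0 = 1
Parity bit = 1 (so all 19 bits XOR to 0).

0100110101000010101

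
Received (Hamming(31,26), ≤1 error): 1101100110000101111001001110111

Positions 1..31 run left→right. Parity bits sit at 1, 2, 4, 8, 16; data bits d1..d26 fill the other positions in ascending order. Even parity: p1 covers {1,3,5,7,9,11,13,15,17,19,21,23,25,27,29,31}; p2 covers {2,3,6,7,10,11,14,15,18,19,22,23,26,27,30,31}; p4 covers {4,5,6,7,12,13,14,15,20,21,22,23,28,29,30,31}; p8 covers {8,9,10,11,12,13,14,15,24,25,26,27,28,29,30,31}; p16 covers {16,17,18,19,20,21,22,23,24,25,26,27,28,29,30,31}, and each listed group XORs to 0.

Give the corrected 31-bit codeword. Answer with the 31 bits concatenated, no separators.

1101100110000101111001001110110

s1 (pos 1,3,5,7,9,11,13,15,17,19,21,23,25,27,29,31): 1⊕0⊕1⊕0⊕1⊕0⊕0⊕0⊕1⊕1⊕0⊕0⊕1⊕1⊕1⊕1 = 1
s2 (pos 2,3,6,7,10,11,14,15,18,19,22,23,26,27,30,31): 1⊕0⊕0⊕0⊕0⊕0⊕1⊕0⊕1⊕1⊕1⊕0⊕1⊕1⊕1⊕1 = 1
s4 (pos 4,5,6,7,12,13,14,15,20,21,22,23,28,29,30,31): 1⊕1⊕0⊕0⊕0⊕0⊕1⊕0⊕0⊕0⊕1⊕0⊕0⊕1⊕1⊕1 = 1
s8 (pos 8,9,10,11,12,13,14,15,24,25,26,27,28,29,30,31): 1⊕1⊕0⊕0⊕0⊕0⊕1⊕0⊕0⊕1⊕1⊕1⊕0⊕1⊕1⊕1 = 1
s16 (pos 16,17,18,19,20,21,22,23,24,25,26,27,28,29,30,31): 1⊕1⊕1⊕1⊕0⊕0⊕1⊕0⊕0⊕1⊕1⊕1⊕0⊕1⊕1⊕1 = 1
Syndrome s16…s1 = 11111 → error at position 31.
Flip position 31: 1101100110000101111001001110111 → 1101100110000101111001001110110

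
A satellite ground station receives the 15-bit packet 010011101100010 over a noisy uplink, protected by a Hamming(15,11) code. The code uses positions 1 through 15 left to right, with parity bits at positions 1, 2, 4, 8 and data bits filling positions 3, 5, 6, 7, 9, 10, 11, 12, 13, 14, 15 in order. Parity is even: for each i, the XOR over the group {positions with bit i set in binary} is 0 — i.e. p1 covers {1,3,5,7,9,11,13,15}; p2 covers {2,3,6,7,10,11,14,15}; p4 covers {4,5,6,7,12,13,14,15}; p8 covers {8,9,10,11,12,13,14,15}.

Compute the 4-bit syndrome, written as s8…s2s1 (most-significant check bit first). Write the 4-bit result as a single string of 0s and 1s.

1011

s1 (pos 1,3,5,7,9,11,13,15): 0⊕0⊕1⊕1⊕1⊕0⊕0⊕0 = 1
s2 (pos 2,3,6,7,10,11,14,15): 1⊕0⊕1⊕1⊕1⊕0⊕1⊕0 = 1
s4 (pos 4,5,6,7,12,13,14,15): 0⊕1⊕1⊕1⊕0⊕0⊕1⊕0 = 0
s8 (pos 8,9,10,11,12,13,14,15): 0⊕1⊕1⊕0⊕0⊕0⊕1⊕0 = 1
Syndrome s8…s1 = 1011 → error at position 11.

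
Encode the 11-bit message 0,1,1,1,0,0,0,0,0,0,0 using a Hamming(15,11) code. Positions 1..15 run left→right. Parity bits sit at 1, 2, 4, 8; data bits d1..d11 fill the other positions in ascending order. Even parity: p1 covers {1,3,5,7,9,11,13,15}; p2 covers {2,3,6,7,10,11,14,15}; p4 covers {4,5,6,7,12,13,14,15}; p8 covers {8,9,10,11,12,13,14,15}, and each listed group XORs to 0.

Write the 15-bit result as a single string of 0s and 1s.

000111100000000

Place data at non-parity positions: p1 p2 0 p4 1 1 1 p8 0 0 0 0 0 0 0
p1 (pos 1,3,5,7,9,11,13,15): XOR of data positions = 0⊕1⊕1⊕0⊕0⊕0⊕0 = 0
p2 (pos 2,3,6,7,10,11,14,15): XOR of data positions = 0⊕1⊕1⊕0⊕0⊕0⊕0 = 0
p4 (pos 4,5,6,7,12,13,14,15): XOR of data positions = 1⊕1⊕1⊕0⊕0⊕0⊕0 = 1
p8 (pos 8,9,10,11,12,13,14,15): XOR of data positions = 0⊕0⊕0⊕0⊕0⊕0⊕0 = 0
Codeword: 000111100000000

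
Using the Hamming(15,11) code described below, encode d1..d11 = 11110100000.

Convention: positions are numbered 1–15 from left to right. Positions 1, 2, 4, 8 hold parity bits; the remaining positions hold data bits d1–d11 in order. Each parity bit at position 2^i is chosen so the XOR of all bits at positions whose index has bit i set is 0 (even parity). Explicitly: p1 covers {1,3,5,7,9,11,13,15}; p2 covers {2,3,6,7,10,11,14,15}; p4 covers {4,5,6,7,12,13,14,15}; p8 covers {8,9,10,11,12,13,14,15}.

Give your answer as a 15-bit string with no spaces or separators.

101111110100000

Place data at non-parity positions: p1 p2 1 p4 1 1 1 p8 0 1 0 0 0 0 0
p1 (pos 1,3,5,7,9,11,13,15): XOR of data positions = 1⊕1⊕1⊕0⊕0⊕0⊕0 = 1
p2 (pos 2,3,6,7,10,11,14,15): XOR of data positions = 1⊕1⊕1⊕1⊕0⊕0⊕0 = 0
p4 (pos 4,5,6,7,12,13,14,15): XOR of data positions = 1⊕1⊕1⊕0⊕0⊕0⊕0 = 1
p8 (pos 8,9,10,11,12,13,14,15): XOR of data positions = 0⊕1⊕0⊕0⊕0⊕0⊕0 = 1
Codeword: 101111110100000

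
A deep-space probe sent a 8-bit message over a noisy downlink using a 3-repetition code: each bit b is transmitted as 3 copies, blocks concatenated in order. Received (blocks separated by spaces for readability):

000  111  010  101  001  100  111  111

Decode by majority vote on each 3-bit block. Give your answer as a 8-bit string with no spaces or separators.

Block 1 (000): 0 ones → 0
Block 2 (111): 3 ones → 1
Block 3 (010): 1 one → 0
Block 4 (101): 2 ones → 1
Block 5 (001): 1 one → 0
Block 6 (100): 1 one → 0
Block 7 (111): 3 ones → 1
Block 8 (111): 3 ones → 1

01010011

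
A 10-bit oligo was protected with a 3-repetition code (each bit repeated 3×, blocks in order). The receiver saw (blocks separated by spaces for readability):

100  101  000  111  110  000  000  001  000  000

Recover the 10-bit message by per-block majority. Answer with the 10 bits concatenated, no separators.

Block 1 (100): 1 one → 0
Block 2 (101): 2 ones → 1
Block 3 (000): 0 ones → 0
Block 4 (111): 3 ones → 1
Block 5 (110): 2 ones → 1
Block 6 (000): 0 ones → 0
Block 7 (000): 0 ones → 0
Block 8 (001): 1 one → 0
Block 9 (000): 0 ones → 0
Block 10 (000): 0 ones → 0

0101100000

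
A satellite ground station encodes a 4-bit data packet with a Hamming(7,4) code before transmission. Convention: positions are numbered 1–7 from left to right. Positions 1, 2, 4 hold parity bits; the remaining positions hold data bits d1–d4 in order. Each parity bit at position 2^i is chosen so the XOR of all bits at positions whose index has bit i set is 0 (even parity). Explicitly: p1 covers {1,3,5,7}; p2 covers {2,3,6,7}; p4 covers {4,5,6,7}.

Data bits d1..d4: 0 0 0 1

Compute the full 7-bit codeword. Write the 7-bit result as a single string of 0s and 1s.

1101001

Place data at non-parity positions: p1 p2 0 p4 0 0 1
p1 (pos 1,3,5,7): XOR of data positions = 0⊕0⊕1 = 1
p2 (pos 2,3,6,7): XOR of data positions = 0⊕0⊕1 = 1
p4 (pos 4,5,6,7): XOR of data positions = 0⊕0⊕1 = 1
Codeword: 1101001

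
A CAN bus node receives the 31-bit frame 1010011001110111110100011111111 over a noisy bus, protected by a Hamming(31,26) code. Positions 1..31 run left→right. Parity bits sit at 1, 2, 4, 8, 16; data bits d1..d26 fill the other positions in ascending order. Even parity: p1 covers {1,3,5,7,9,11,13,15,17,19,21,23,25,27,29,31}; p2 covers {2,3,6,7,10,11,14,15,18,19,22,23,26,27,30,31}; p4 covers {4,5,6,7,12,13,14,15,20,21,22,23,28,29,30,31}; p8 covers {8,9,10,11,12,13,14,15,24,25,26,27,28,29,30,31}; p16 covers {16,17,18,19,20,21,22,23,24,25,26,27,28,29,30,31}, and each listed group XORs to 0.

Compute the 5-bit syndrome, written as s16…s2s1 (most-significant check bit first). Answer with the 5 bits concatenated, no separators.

01000

s1 (pos 1,3,5,7,9,11,13,15,17,19,21,23,25,27,29,31): 1⊕1⊕0⊕1⊕0⊕1⊕0⊕1⊕1⊕0⊕0⊕0⊕1⊕1⊕1⊕1 = 0
s2 (pos 2,3,6,7,10,11,14,15,18,19,22,23,26,27,30,31): 0⊕1⊕1⊕1⊕1⊕1⊕1⊕1⊕1⊕0⊕0⊕0⊕1⊕1⊕1⊕1 = 0
s4 (pos 4,5,6,7,12,13,14,15,20,21,22,23,28,29,30,31): 0⊕0⊕1⊕1⊕1⊕0⊕1⊕1⊕1⊕0⊕0⊕0⊕1⊕1⊕1⊕1 = 0
s8 (pos 8,9,10,11,12,13,14,15,24,25,26,27,28,29,30,31): 0⊕0⊕1⊕1⊕1⊕0⊕1⊕1⊕1⊕1⊕1⊕1⊕1⊕1⊕1⊕1 = 1
s16 (pos 16,17,18,19,20,21,22,23,24,25,26,27,28,29,30,31): 1⊕1⊕1⊕0⊕1⊕0⊕0⊕0⊕1⊕1⊕1⊕1⊕1⊕1⊕1⊕1 = 0
Syndrome s16…s1 = 01000 → error at position 8.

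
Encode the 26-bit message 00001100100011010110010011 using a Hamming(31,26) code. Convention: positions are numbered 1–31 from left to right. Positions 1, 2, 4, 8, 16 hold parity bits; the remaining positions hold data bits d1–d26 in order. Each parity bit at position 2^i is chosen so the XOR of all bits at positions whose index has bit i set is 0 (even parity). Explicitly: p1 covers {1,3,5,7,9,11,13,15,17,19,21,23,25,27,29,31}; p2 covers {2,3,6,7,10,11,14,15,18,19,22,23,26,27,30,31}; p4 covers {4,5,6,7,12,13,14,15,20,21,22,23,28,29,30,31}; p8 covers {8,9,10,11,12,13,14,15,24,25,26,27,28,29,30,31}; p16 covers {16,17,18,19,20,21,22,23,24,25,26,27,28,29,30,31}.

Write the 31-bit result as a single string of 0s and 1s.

Place data at non-parity positions: p1 p2 0 p4 0 0 0 p8 1 1 0 0 1 0 0 p16 0 1 1 0 1 0 1 1 0 0 1 0 0 1 1
p1 (pos 1,3,5,7,9,11,13,15,17,19,21,23,25,27,29,31): XOR of data positions = 0⊕0⊕0⊕1⊕0⊕1⊕0⊕0⊕1⊕1⊕1⊕0⊕1⊕0⊕1 = 1
p2 (pos 2,3,6,7,10,11,14,15,18,19,22,23,26,27,30,31): XOR of data positions = 0⊕0⊕0⊕1⊕0⊕0⊕0⊕1⊕1⊕0⊕1⊕0⊕1⊕1⊕1 = 1
p4 (pos 4,5,6,7,12,13,14,15,20,21,22,23,28,29,30,31): XOR of data positions = 0⊕0⊕0⊕0⊕1⊕0⊕0⊕0⊕1⊕0⊕1⊕0⊕0⊕1⊕1 = 1
p8 (pos 8,9,10,11,12,13,14,15,24,25,26,27,28,29,30,31): XOR of data positions = 1⊕1⊕0⊕0⊕1⊕0⊕0⊕1⊕0⊕0⊕1⊕0⊕0⊕1⊕1 = 1
p16 (pos 16,17,18,19,20,21,22,23,24,25,26,27,28,29,30,31): XOR of data positions = 0⊕1⊕1⊕0⊕1⊕0⊕1⊕1⊕0⊕0⊕1⊕0⊕0⊕1⊕1 = 0
Codeword: 1101000111001000011010110010011

1101000111001000011010110010011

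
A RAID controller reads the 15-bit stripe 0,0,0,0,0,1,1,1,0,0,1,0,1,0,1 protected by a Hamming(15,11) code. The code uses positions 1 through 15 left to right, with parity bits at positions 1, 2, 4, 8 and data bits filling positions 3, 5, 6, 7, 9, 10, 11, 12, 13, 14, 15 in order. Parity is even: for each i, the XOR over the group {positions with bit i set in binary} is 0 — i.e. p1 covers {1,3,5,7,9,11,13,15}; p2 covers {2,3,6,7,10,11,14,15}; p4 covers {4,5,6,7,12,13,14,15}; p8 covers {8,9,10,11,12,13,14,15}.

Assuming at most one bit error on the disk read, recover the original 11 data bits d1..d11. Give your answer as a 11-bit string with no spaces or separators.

s1 (pos 1,3,5,7,9,11,13,15): 0⊕0⊕0⊕1⊕0⊕1⊕1⊕1 = 0
s2 (pos 2,3,6,7,10,11,14,15): 0⊕0⊕1⊕1⊕0⊕1⊕0⊕1 = 0
s4 (pos 4,5,6,7,12,13,14,15): 0⊕0⊕1⊕1⊕0⊕1⊕0⊕1 = 0
s8 (pos 8,9,10,11,12,13,14,15): 1⊕0⊕0⊕1⊕0⊕1⊕0⊕1 = 0
Syndrome s8…s1 = 0000 → no error.
Read data bits from positions 3,5,6,7,9,10,11,12,13,14,15: 00110010101

00110010101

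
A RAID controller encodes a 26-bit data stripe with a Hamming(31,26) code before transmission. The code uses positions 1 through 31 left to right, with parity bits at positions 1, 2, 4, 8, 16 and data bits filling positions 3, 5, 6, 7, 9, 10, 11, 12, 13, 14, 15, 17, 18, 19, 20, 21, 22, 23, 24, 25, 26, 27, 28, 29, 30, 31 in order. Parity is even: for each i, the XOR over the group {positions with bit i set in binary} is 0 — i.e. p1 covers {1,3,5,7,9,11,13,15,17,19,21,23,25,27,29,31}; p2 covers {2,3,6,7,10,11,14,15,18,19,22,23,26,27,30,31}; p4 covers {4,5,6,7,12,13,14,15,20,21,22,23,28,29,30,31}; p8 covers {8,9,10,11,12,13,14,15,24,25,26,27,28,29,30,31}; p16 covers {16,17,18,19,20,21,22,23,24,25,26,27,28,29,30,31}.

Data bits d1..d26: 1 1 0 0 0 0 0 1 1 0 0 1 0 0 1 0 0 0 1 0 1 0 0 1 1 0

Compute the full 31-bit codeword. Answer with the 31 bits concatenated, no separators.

1110100000011000100100010100110

Place data at non-parity positions: p1 p2 1 p4 1 0 0 p8 0 0 0 1 1 0 0 p16 1 0 0 1 0 0 0 1 0 1 0 0 1 1 0
p1 (pos 1,3,5,7,9,11,13,15,17,19,21,23,25,27,29,31): XOR of data positions = 1⊕1⊕0⊕0⊕0⊕1⊕0⊕1⊕0⊕0⊕0⊕0⊕0⊕1⊕0 = 1
p2 (pos 2,3,6,7,10,11,14,15,18,19,22,23,26,27,30,31): XOR of data positions = 1⊕0⊕0⊕0⊕0⊕0⊕0⊕0⊕0⊕0⊕0⊕1⊕0⊕1⊕0 = 1
p4 (pos 4,5,6,7,12,13,14,15,20,21,22,23,28,29,30,31): XOR of data positions = 1⊕0⊕0⊕1⊕1⊕0⊕0⊕1⊕0⊕0⊕0⊕0⊕1⊕1⊕0 = 0
p8 (pos 8,9,10,11,12,13,14,15,24,25,26,27,28,29,30,31): XOR of data positions = 0⊕0⊕0⊕1⊕1⊕0⊕0⊕1⊕0⊕1⊕0⊕0⊕1⊕1⊕0 = 0
p16 (pos 16,17,18,19,20,21,22,23,24,25,26,27,28,29,30,31): XOR of data positions = 1⊕0⊕0⊕1⊕0⊕0⊕0⊕1⊕0⊕1⊕0⊕0⊕1⊕1⊕0 = 0
Codeword: 1110100000011000100100010100110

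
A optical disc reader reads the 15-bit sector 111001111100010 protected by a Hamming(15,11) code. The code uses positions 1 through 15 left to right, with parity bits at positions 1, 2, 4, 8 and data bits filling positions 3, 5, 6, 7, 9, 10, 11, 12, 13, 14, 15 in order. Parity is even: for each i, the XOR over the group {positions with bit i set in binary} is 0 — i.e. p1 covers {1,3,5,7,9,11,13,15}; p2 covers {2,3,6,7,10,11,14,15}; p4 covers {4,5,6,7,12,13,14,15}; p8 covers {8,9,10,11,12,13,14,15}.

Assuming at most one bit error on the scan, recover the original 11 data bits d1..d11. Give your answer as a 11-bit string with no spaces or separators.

s1 (pos 1,3,5,7,9,11,13,15): 1⊕1⊕0⊕1⊕1⊕0⊕0⊕0 = 0
s2 (pos 2,3,6,7,10,11,14,15): 1⊕1⊕1⊕1⊕1⊕0⊕1⊕0 = 0
s4 (pos 4,5,6,7,12,13,14,15): 0⊕0⊕1⊕1⊕0⊕0⊕1⊕0 = 1
s8 (pos 8,9,10,11,12,13,14,15): 1⊕1⊕1⊕0⊕0⊕0⊕1⊕0 = 0
Syndrome s8…s1 = 0100 → error at position 4.
Flip position 4: 111001111100010 → 111101111100010
Read data bits from positions 3,5,6,7,9,10,11,12,13,14,15: 10111100010

10111100010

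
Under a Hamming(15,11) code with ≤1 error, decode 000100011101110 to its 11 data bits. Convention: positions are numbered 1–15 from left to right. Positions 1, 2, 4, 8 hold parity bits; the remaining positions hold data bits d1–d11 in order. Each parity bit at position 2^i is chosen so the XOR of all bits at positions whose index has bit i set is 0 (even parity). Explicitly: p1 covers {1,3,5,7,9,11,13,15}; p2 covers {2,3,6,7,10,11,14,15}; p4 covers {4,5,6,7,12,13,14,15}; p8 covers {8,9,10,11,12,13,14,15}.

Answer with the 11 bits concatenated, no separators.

s1 (pos 1,3,5,7,9,11,13,15): 0⊕0⊕0⊕0⊕1⊕0⊕1⊕0 = 0
s2 (pos 2,3,6,7,10,11,14,15): 0⊕0⊕0⊕0⊕1⊕0⊕1⊕0 = 0
s4 (pos 4,5,6,7,12,13,14,15): 1⊕0⊕0⊕0⊕1⊕1⊕1⊕0 = 0
s8 (pos 8,9,10,11,12,13,14,15): 1⊕1⊕1⊕0⊕1⊕1⊕1⊕0 = 0
Syndrome s8…s1 = 0000 → no error.
Read data bits from positions 3,5,6,7,9,10,11,12,13,14,15: 00001101110

00001101110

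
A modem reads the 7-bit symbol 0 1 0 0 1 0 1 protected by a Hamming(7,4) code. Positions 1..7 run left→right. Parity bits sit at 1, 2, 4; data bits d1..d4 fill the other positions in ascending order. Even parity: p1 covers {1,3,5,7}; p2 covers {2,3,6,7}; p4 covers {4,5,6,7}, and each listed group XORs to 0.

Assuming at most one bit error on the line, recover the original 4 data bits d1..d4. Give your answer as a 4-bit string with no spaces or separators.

0101

s1 (pos 1,3,5,7): 0⊕0⊕1⊕1 = 0
s2 (pos 2,3,6,7): 1⊕0⊕0⊕1 = 0
s4 (pos 4,5,6,7): 0⊕1⊕0⊕1 = 0
Syndrome s4…s1 = 000 → no error.
Read data bits from positions 3,5,6,7: 0101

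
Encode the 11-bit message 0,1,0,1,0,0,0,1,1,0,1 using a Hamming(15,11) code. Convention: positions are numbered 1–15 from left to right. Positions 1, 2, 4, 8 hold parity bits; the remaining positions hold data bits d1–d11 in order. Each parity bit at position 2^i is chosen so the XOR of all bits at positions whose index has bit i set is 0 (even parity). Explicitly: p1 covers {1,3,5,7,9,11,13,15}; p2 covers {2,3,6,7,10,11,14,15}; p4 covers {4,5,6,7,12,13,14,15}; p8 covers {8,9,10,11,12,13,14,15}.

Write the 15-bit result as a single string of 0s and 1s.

Place data at non-parity positions: p1 p2 0 p4 1 0 1 p8 0 0 0 1 1 0 1
p1 (pos 1,3,5,7,9,11,13,15): XOR of data positions = 0⊕1⊕1⊕0⊕0⊕1⊕1 = 0
p2 (pos 2,3,6,7,10,11,14,15): XOR of data positions = 0⊕0⊕1⊕0⊕0⊕0⊕1 = 0
p4 (pos 4,5,6,7,12,13,14,15): XOR of data positions = 1⊕0⊕1⊕1⊕1⊕0⊕1 = 1
p8 (pos 8,9,10,11,12,13,14,15): XOR of data positions = 0⊕0⊕0⊕1⊕1⊕0⊕1 = 1
Codeword: 000110110001101

000110110001101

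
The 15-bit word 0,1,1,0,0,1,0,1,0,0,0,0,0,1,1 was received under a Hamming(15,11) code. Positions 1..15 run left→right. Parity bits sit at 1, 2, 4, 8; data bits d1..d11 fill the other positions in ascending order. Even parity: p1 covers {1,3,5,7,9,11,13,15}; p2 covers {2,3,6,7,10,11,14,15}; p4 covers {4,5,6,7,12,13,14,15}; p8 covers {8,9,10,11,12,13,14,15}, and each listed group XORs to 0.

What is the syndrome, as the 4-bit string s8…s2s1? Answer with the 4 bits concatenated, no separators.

1110

s1 (pos 1,3,5,7,9,11,13,15): 0⊕1⊕0⊕0⊕0⊕0⊕0⊕1 = 0
s2 (pos 2,3,6,7,10,11,14,15): 1⊕1⊕1⊕0⊕0⊕0⊕1⊕1 = 1
s4 (pos 4,5,6,7,12,13,14,15): 0⊕0⊕1⊕0⊕0⊕0⊕1⊕1 = 1
s8 (pos 8,9,10,11,12,13,14,15): 1⊕0⊕0⊕0⊕0⊕0⊕1⊕1 = 1
Syndrome s8…s1 = 1110 → error at position 14.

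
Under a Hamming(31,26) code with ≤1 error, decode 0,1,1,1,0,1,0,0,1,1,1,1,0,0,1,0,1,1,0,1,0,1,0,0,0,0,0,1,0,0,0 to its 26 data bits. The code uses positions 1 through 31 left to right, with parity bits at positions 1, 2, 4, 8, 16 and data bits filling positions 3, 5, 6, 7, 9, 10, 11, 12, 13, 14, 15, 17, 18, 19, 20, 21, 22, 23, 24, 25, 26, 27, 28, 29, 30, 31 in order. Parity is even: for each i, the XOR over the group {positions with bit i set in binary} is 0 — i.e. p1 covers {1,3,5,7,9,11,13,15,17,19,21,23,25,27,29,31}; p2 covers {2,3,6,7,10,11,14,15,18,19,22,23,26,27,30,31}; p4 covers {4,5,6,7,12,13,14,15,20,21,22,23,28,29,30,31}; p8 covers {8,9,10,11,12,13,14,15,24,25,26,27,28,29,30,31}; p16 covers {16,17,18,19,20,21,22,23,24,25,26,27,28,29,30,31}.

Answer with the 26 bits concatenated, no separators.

s1 (pos 1,3,5,7,9,11,13,15,17,19,21,23,25,27,29,31): 0⊕1⊕0⊕0⊕1⊕1⊕0⊕1⊕1⊕0⊕0⊕0⊕0⊕0⊕0⊕0 = 1
s2 (pos 2,3,6,7,10,11,14,15,18,19,22,23,26,27,30,31): 1⊕1⊕1⊕0⊕1⊕1⊕0⊕1⊕1⊕0⊕1⊕0⊕0⊕0⊕0⊕0 = 0
s4 (pos 4,5,6,7,12,13,14,15,20,21,22,23,28,29,30,31): 1⊕0⊕1⊕0⊕1⊕0⊕0⊕1⊕1⊕0⊕1⊕0⊕1⊕0⊕0⊕0 = 1
s8 (pos 8,9,10,11,12,13,14,15,24,25,26,27,28,29,30,31): 0⊕1⊕1⊕1⊕1⊕0⊕0⊕1⊕0⊕0⊕0⊕0⊕1⊕0⊕0⊕0 = 0
s16 (pos 16,17,18,19,20,21,22,23,24,25,26,27,28,29,30,31): 0⊕1⊕1⊕0⊕1⊕0⊕1⊕0⊕0⊕0⊕0⊕0⊕1⊕0⊕0⊕0 = 1
Syndrome s16…s1 = 10101 → error at position 21.
Flip position 21: 0111010011110010110101000001000 → 0111010011110010110111000001000
Read data bits from positions 3,5,6,7,9,10,11,12,13,14,15,17,18,19,20,21,22,23,24,25,26,27,28,29,30,31: 10101111001110111000001000

10101111001110111000001000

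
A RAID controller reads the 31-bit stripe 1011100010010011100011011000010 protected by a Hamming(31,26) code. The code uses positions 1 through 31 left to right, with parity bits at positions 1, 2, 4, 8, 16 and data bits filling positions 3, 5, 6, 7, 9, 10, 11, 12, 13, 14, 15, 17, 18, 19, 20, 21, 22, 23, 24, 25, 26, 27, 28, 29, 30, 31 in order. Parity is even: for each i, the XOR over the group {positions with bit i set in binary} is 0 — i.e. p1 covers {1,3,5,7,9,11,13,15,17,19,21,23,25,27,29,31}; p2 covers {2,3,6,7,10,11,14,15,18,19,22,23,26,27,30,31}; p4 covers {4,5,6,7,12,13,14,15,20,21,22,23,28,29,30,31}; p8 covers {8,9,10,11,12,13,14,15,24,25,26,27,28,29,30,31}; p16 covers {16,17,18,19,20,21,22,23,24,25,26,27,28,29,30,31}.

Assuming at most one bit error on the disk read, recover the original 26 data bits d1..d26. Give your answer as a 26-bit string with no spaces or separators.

11001001001100111011000010

s1 (pos 1,3,5,7,9,11,13,15,17,19,21,23,25,27,29,31): 1⊕1⊕1⊕0⊕1⊕0⊕0⊕1⊕1⊕0⊕1⊕0⊕1⊕0⊕0⊕0 = 0
s2 (pos 2,3,6,7,10,11,14,15,18,19,22,23,26,27,30,31): 0⊕1⊕0⊕0⊕0⊕0⊕0⊕1⊕0⊕0⊕1⊕0⊕0⊕0⊕1⊕0 = 0
s4 (pos 4,5,6,7,12,13,14,15,20,21,22,23,28,29,30,31): 1⊕1⊕0⊕0⊕1⊕0⊕0⊕1⊕0⊕1⊕1⊕0⊕0⊕0⊕1⊕0 = 1
s8 (pos 8,9,10,11,12,13,14,15,24,25,26,27,28,29,30,31): 0⊕1⊕0⊕0⊕1⊕0⊕0⊕1⊕1⊕1⊕0⊕0⊕0⊕0⊕1⊕0 = 0
s16 (pos 16,17,18,19,20,21,22,23,24,25,26,27,28,29,30,31): 1⊕1⊕0⊕0⊕0⊕1⊕1⊕0⊕1⊕1⊕0⊕0⊕0⊕0⊕1⊕0 = 1
Syndrome s16…s1 = 10100 → error at position 20.
Flip position 20: 1011100010010011100011011000010 → 1011100010010011100111011000010
Read data bits from positions 3,5,6,7,9,10,11,12,13,14,15,17,18,19,20,21,22,23,24,25,26,27,28,29,30,31: 11001001001100111011000010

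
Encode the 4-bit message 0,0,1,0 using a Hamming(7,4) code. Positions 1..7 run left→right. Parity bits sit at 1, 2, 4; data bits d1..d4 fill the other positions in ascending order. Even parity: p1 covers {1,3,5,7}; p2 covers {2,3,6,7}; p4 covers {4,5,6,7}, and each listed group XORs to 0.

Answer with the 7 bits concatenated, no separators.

Place data at non-parity positions: p1 p2 0 p4 0 1 0
p1 (pos 1,3,5,7): XOR of data positions = 0⊕0⊕0 = 0
p2 (pos 2,3,6,7): XOR of data positions = 0⊕1⊕0 = 1
p4 (pos 4,5,6,7): XOR of data positions = 0⊕1⊕0 = 1
Codeword: 0101010

0101010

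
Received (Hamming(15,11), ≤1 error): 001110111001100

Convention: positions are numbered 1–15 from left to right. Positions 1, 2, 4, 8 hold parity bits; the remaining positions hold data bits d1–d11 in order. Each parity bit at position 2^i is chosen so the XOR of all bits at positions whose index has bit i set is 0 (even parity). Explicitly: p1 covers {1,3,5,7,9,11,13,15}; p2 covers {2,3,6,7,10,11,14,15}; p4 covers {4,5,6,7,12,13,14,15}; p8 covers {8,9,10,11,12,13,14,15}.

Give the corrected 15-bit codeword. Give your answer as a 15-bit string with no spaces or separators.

s1 (pos 1,3,5,7,9,11,13,15): 0⊕1⊕1⊕1⊕1⊕0⊕1⊕0 = 1
s2 (pos 2,3,6,7,10,11,14,15): 0⊕1⊕0⊕1⊕0⊕0⊕0⊕0 = 0
s4 (pos 4,5,6,7,12,13,14,15): 1⊕1⊕0⊕1⊕1⊕1⊕0⊕0 = 1
s8 (pos 8,9,10,11,12,13,14,15): 1⊕1⊕0⊕0⊕1⊕1⊕0⊕0 = 0
Syndrome s8…s1 = 0101 → error at position 5.
Flip position 5: 001110111001100 → 001100111001100

001100111001100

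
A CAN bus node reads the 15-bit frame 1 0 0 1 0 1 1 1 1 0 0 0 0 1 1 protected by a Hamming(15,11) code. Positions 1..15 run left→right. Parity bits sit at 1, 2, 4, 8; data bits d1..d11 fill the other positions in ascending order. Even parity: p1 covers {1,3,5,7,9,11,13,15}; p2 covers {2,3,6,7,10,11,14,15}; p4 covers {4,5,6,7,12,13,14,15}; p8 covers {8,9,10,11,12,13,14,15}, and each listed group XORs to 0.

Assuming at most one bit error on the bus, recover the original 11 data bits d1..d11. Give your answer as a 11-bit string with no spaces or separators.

00111000011

s1 (pos 1,3,5,7,9,11,13,15): 1⊕0⊕0⊕1⊕1⊕0⊕0⊕1 = 0
s2 (pos 2,3,6,7,10,11,14,15): 0⊕0⊕1⊕1⊕0⊕0⊕1⊕1 = 0
s4 (pos 4,5,6,7,12,13,14,15): 1⊕0⊕1⊕1⊕0⊕0⊕1⊕1 = 1
s8 (pos 8,9,10,11,12,13,14,15): 1⊕1⊕0⊕0⊕0⊕0⊕1⊕1 = 0
Syndrome s8…s1 = 0100 → error at position 4.
Flip position 4: 100101111000011 → 100001111000011
Read data bits from positions 3,5,6,7,9,10,11,12,13,14,15: 00111000011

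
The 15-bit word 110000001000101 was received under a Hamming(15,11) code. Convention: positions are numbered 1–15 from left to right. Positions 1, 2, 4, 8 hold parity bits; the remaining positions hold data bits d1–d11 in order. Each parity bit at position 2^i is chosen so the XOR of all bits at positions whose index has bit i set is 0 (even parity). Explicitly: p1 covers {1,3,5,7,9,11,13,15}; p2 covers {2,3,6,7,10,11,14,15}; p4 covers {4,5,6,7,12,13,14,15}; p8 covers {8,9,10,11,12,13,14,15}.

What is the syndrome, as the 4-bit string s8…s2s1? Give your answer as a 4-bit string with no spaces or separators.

s1 (pos 1,3,5,7,9,11,13,15): 1⊕0⊕0⊕0⊕1⊕0⊕1⊕1 = 0
s2 (pos 2,3,6,7,10,11,14,15): 1⊕0⊕0⊕0⊕0⊕0⊕0⊕1 = 0
s4 (pos 4,5,6,7,12,13,14,15): 0⊕0⊕0⊕0⊕0⊕1⊕0⊕1 = 0
s8 (pos 8,9,10,11,12,13,14,15): 0⊕1⊕0⊕0⊕0⊕1⊕0⊕1 = 1
Syndrome s8…s1 = 1000 → error at position 8.

1000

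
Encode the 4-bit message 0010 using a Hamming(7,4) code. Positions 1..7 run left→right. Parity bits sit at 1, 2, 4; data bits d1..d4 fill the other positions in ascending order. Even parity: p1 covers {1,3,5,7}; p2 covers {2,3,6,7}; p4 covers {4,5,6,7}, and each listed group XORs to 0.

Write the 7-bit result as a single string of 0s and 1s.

Place data at non-parity positions: p1 p2 0 p4 0 1 0
p1 (pos 1,3,5,7): XOR of data positions = 0⊕0⊕0 = 0
p2 (pos 2,3,6,7): XOR of data positions = 0⊕1⊕0 = 1
p4 (pos 4,5,6,7): XOR of data positions = 0⊕1⊕0 = 1
Codeword: 0101010

0101010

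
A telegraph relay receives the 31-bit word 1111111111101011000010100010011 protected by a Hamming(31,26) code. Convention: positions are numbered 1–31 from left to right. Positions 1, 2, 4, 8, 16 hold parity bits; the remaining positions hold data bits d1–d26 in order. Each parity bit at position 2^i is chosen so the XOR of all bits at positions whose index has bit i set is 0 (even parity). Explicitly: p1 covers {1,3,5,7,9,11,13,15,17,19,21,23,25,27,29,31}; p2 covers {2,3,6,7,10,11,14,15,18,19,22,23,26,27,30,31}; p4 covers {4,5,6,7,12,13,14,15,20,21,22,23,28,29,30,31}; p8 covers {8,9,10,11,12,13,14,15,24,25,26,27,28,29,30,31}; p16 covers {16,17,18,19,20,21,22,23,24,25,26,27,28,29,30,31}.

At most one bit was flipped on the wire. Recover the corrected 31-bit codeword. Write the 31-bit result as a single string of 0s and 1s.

s1 (pos 1,3,5,7,9,11,13,15,17,19,21,23,25,27,29,31): 1⊕1⊕1⊕1⊕1⊕1⊕1⊕1⊕0⊕0⊕1⊕1⊕0⊕1⊕0⊕1 = 0
s2 (pos 2,3,6,7,10,11,14,15,18,19,22,23,26,27,30,31): 1⊕1⊕1⊕1⊕1⊕1⊕0⊕1⊕0⊕0⊕0⊕1⊕0⊕1⊕1⊕1 = 1
s4 (pos 4,5,6,7,12,13,14,15,20,21,22,23,28,29,30,31): 1⊕1⊕1⊕1⊕0⊕1⊕0⊕1⊕0⊕1⊕0⊕1⊕0⊕0⊕1⊕1 = 0
s8 (pos 8,9,10,11,12,13,14,15,24,25,26,27,28,29,30,31): 1⊕1⊕1⊕1⊕0⊕1⊕0⊕1⊕0⊕0⊕0⊕1⊕0⊕0⊕1⊕1 = 1
s16 (pos 16,17,18,19,20,21,22,23,24,25,26,27,28,29,30,31): 1⊕0⊕0⊕0⊕0⊕1⊕0⊕1⊕0⊕0⊕0⊕1⊕0⊕0⊕1⊕1 = 0
Syndrome s16…s1 = 01010 → error at position 10.
Flip position 10: 1111111111101011000010100010011 → 1111111110101011000010100010011

1111111110101011000010100010011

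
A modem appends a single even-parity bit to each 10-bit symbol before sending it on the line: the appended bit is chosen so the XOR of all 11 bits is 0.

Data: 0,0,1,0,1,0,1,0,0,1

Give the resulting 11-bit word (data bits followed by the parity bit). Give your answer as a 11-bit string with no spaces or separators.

XOR of the 10 data bits: 0⊕0⊕1⊕0⊕1⊕0⊕1⊕0⊕0⊕1 = 0
Parity bit = 0 (so all 11 bits XOR to 0).

00101010010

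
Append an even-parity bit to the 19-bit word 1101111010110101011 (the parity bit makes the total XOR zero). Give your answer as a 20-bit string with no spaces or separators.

XOR of the 19 data bits: 1⊕1⊕0⊕1⊕1⊕1⊕1⊕0⊕1⊕0⊕1⊕1⊕0⊕1⊕0⊕1⊕0⊕1⊕1 = 1
Parity bit = 1 (so all 20 bits XOR to 0).

11011110101101010111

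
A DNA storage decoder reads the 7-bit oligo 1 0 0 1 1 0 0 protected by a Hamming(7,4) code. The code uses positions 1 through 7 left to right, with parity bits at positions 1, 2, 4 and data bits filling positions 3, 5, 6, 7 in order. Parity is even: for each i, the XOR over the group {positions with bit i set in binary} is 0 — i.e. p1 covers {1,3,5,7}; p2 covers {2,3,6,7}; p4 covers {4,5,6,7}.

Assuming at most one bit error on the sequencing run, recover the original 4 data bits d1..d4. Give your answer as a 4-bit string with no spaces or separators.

0100

s1 (pos 1,3,5,7): 1⊕0⊕1⊕0 = 0
s2 (pos 2,3,6,7): 0⊕0⊕0⊕0 = 0
s4 (pos 4,5,6,7): 1⊕1⊕0⊕0 = 0
Syndrome s4…s1 = 000 → no error.
Read data bits from positions 3,5,6,7: 0100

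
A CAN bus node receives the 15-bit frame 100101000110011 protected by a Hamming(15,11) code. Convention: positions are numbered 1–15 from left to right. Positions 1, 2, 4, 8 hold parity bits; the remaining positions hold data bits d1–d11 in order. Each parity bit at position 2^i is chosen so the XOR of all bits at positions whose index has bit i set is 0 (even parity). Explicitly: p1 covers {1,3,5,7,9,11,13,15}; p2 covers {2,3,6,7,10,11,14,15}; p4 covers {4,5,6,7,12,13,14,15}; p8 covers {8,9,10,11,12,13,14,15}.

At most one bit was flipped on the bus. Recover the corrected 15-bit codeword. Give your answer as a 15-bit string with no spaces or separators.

101101000110011

s1 (pos 1,3,5,7,9,11,13,15): 1⊕0⊕0⊕0⊕0⊕1⊕0⊕1 = 1
s2 (pos 2,3,6,7,10,11,14,15): 0⊕0⊕1⊕0⊕1⊕1⊕1⊕1 = 1
s4 (pos 4,5,6,7,12,13,14,15): 1⊕0⊕1⊕0⊕0⊕0⊕1⊕1 = 0
s8 (pos 8,9,10,11,12,13,14,15): 0⊕0⊕1⊕1⊕0⊕0⊕1⊕1 = 0
Syndrome s8…s1 = 0011 → error at position 3.
Flip position 3: 100101000110011 → 101101000110011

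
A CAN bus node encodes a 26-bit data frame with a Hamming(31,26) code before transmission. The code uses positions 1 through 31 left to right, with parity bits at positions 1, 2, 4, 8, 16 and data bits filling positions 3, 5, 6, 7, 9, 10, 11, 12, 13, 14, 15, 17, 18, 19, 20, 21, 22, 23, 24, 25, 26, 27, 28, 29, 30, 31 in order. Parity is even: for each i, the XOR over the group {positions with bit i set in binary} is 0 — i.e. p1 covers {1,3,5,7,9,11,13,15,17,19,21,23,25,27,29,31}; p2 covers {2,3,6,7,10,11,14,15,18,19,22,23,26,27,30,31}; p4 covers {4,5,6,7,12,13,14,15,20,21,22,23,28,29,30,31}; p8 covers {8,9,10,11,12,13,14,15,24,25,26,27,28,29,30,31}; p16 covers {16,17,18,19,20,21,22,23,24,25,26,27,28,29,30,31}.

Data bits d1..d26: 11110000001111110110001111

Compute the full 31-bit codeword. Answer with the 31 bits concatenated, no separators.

0111111000000011111110110001111

Place data at non-parity positions: p1 p2 1 p4 1 1 1 p8 0 0 0 0 0 0 1 p16 1 1 1 1 1 0 1 1 0 0 0 1 1 1 1
p1 (pos 1,3,5,7,9,11,13,15,17,19,21,23,25,27,29,31): XOR of data positions = 1⊕1⊕1⊕0⊕0⊕0⊕1⊕1⊕1⊕1⊕1⊕0⊕0⊕1⊕1 = 0
p2 (pos 2,3,6,7,10,11,14,15,18,19,22,23,26,27,30,31): XOR of data positions = 1⊕1⊕1⊕0⊕0⊕0⊕1⊕1⊕1⊕0⊕1⊕0⊕0⊕1⊕1 = 1
p4 (pos 4,5,6,7,12,13,14,15,20,21,22,23,28,29,30,31): XOR of data positions = 1⊕1⊕1⊕0⊕0⊕0⊕1⊕1⊕1⊕0⊕1⊕1⊕1⊕1⊕1 = 1
p8 (pos 8,9,10,11,12,13,14,15,24,25,26,27,28,29,30,31): XOR of data positions = 0⊕0⊕0⊕0⊕0⊕0⊕1⊕1⊕0⊕0⊕0⊕1⊕1⊕1⊕1 = 0
p16 (pos 16,17,18,19,20,21,22,23,24,25,26,27,28,29,30,31): XOR of data positions = 1⊕1⊕1⊕1⊕1⊕0⊕1⊕1⊕0⊕0⊕0⊕1⊕1⊕1⊕1 = 1
Codeword: 0111111000000011111110110001111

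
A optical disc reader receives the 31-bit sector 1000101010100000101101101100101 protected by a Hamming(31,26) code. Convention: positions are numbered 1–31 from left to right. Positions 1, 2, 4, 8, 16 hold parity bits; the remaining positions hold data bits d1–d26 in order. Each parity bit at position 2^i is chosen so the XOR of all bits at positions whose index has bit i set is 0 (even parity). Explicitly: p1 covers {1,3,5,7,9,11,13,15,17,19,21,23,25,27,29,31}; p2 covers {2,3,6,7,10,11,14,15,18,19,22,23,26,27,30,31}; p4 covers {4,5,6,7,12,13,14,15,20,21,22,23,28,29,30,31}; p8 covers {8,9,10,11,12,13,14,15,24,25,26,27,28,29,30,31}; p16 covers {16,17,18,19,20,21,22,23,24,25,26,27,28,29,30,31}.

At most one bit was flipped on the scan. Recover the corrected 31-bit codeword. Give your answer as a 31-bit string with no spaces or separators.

s1 (pos 1,3,5,7,9,11,13,15,17,19,21,23,25,27,29,31): 1⊕0⊕1⊕1⊕1⊕1⊕0⊕0⊕1⊕1⊕0⊕1⊕1⊕0⊕1⊕1 = 1
s2 (pos 2,3,6,7,10,11,14,15,18,19,22,23,26,27,30,31): 0⊕0⊕0⊕1⊕0⊕1⊕0⊕0⊕0⊕1⊕1⊕1⊕1⊕0⊕0⊕1 = 1
s4 (pos 4,5,6,7,12,13,14,15,20,21,22,23,28,29,30,31): 0⊕1⊕0⊕1⊕0⊕0⊕0⊕0⊕1⊕0⊕1⊕1⊕0⊕1⊕0⊕1 = 1
s8 (pos 8,9,10,11,12,13,14,15,24,25,26,27,28,29,30,31): 0⊕1⊕0⊕1⊕0⊕0⊕0⊕0⊕0⊕1⊕1⊕0⊕0⊕1⊕0⊕1 = 0
s16 (pos 16,17,18,19,20,21,22,23,24,25,26,27,28,29,30,31): 0⊕1⊕0⊕1⊕1⊕0⊕1⊕1⊕0⊕1⊕1⊕0⊕0⊕1⊕0⊕1 = 1
Syndrome s16…s1 = 10111 → error at position 23.
Flip position 23: 1000101010100000101101101100101 → 1000101010100000101101001100101

1000101010100000101101001100101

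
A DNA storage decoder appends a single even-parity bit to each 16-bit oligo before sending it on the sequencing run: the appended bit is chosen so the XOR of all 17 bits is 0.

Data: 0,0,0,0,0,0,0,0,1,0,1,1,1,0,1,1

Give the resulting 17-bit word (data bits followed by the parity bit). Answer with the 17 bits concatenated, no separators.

XOR of the 16 data bits: 0⊕0⊕0⊕0⊕0⊕0⊕0⊕0⊕1⊕0⊕1⊕1⊕1⊕0⊕1⊕1 = 0
Parity bit = 0 (so all 17 bits XOR to 0).

00000000101110110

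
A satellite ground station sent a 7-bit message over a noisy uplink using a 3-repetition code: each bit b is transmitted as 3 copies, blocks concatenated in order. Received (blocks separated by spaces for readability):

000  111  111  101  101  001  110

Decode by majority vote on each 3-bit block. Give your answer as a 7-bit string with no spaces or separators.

0111101

Block 1 (000): 0 ones → 0
Block 2 (111): 3 ones → 1
Block 3 (111): 3 ones → 1
Block 4 (101): 2 ones → 1
Block 5 (101): 2 ones → 1
Block 6 (001): 1 one → 0
Block 7 (110): 2 ones → 1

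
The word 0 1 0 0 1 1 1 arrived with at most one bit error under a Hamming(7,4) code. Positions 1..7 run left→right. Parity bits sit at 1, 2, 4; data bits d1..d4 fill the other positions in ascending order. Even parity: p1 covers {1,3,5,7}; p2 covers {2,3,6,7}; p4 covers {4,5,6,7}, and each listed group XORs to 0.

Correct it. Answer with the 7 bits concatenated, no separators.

0100101

s1 (pos 1,3,5,7): 0⊕0⊕1⊕1 = 0
s2 (pos 2,3,6,7): 1⊕0⊕1⊕1 = 1
s4 (pos 4,5,6,7): 0⊕1⊕1⊕1 = 1
Syndrome s4…s1 = 110 → error at position 6.
Flip position 6: 0100111 → 0100101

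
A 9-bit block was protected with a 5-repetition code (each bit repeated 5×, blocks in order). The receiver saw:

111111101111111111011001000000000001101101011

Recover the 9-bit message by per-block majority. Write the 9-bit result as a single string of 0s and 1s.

Block 1 (11111): 5 ones → 1
Block 2 (11011): 4 ones → 1
Block 3 (11111): 5 ones → 1
Block 4 (11101): 4 ones → 1
Block 5 (10010): 2 ones → 0
Block 6 (00000): 0 ones → 0
Block 7 (00000): 0 ones → 0
Block 8 (11011): 4 ones → 1
Block 9 (01011): 3 ones → 1

111100011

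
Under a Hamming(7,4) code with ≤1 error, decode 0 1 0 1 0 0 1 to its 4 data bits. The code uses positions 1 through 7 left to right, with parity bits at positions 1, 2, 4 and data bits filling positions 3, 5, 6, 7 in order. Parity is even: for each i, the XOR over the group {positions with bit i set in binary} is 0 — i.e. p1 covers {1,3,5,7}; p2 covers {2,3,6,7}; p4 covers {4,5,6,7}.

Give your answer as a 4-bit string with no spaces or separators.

0001

s1 (pos 1,3,5,7): 0⊕0⊕0⊕1 = 1
s2 (pos 2,3,6,7): 1⊕0⊕0⊕1 = 0
s4 (pos 4,5,6,7): 1⊕0⊕0⊕1 = 0
Syndrome s4…s1 = 001 → error at position 1.
Flip position 1: 0101001 → 1101001
Read data bits from positions 3,5,6,7: 0001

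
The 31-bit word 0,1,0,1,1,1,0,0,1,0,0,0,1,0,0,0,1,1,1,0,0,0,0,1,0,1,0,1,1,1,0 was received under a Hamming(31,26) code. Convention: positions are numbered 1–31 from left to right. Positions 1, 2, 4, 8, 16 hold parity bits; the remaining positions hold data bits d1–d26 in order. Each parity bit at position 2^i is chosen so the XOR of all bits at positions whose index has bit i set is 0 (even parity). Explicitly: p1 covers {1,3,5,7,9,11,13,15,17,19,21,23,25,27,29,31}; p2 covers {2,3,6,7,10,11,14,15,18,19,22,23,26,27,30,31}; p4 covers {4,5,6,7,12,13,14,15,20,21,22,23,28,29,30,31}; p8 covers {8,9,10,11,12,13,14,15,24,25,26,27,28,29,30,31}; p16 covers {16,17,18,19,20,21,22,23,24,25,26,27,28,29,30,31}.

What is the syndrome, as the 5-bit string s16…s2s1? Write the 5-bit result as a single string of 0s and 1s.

01100

s1 (pos 1,3,5,7,9,11,13,15,17,19,21,23,25,27,29,31): 0⊕0⊕1⊕0⊕1⊕0⊕1⊕0⊕1⊕1⊕0⊕0⊕0⊕0⊕1⊕0 = 0
s2 (pos 2,3,6,7,10,11,14,15,18,19,22,23,26,27,30,31): 1⊕0⊕1⊕0⊕0⊕0⊕0⊕0⊕1⊕1⊕0⊕0⊕1⊕0⊕1⊕0 = 0
s4 (pos 4,5,6,7,12,13,14,15,20,21,22,23,28,29,30,31): 1⊕1⊕1⊕0⊕0⊕1⊕0⊕0⊕0⊕0⊕0⊕0⊕1⊕1⊕1⊕0 = 1
s8 (pos 8,9,10,11,12,13,14,15,24,25,26,27,28,29,30,31): 0⊕1⊕0⊕0⊕0⊕1⊕0⊕0⊕1⊕0⊕1⊕0⊕1⊕1⊕1⊕0 = 1
s16 (pos 16,17,18,19,20,21,22,23,24,25,26,27,28,29,30,31): 0⊕1⊕1⊕1⊕0⊕0⊕0⊕0⊕1⊕0⊕1⊕0⊕1⊕1⊕1⊕0 = 0
Syndrome s16…s1 = 01100 → error at position 12.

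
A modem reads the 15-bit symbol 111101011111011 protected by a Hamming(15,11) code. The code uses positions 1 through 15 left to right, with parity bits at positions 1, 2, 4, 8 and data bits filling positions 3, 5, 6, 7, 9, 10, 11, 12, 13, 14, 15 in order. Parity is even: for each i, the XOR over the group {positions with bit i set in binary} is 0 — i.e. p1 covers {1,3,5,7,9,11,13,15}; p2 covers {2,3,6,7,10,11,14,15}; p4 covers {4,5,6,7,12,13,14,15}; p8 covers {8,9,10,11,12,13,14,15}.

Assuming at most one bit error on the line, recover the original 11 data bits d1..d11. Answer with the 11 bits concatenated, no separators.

10101111010

s1 (pos 1,3,5,7,9,11,13,15): 1⊕1⊕0⊕0⊕1⊕1⊕0⊕1 = 1
s2 (pos 2,3,6,7,10,11,14,15): 1⊕1⊕1⊕0⊕1⊕1⊕1⊕1 = 1
s4 (pos 4,5,6,7,12,13,14,15): 1⊕0⊕1⊕0⊕1⊕0⊕1⊕1 = 1
s8 (pos 8,9,10,11,12,13,14,15): 1⊕1⊕1⊕1⊕1⊕0⊕1⊕1 = 1
Syndrome s8…s1 = 1111 → error at position 15.
Flip position 15: 111101011111011 → 111101011111010
Read data bits from positions 3,5,6,7,9,10,11,12,13,14,15: 10101111010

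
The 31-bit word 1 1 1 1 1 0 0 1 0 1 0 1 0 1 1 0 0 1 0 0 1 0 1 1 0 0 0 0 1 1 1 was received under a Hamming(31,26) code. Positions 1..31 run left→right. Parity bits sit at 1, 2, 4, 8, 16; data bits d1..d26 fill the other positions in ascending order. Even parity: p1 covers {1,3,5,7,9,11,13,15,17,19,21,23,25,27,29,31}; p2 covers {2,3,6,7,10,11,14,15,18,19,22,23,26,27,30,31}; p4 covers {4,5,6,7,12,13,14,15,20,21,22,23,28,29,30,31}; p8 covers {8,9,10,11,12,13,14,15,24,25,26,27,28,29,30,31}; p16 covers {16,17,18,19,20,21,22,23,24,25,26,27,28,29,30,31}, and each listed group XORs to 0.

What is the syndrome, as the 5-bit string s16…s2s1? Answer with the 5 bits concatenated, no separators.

s1 (pos 1,3,5,7,9,11,13,15,17,19,21,23,25,27,29,31): 1⊕1⊕1⊕0⊕0⊕0⊕0⊕1⊕0⊕0⊕1⊕1⊕0⊕0⊕1⊕1 = 0
s2 (pos 2,3,6,7,10,11,14,15,18,19,22,23,26,27,30,31): 1⊕1⊕0⊕0⊕1⊕0⊕1⊕1⊕1⊕0⊕0⊕1⊕0⊕0⊕1⊕1 = 1
s4 (pos 4,5,6,7,12,13,14,15,20,21,22,23,28,29,30,31): 1⊕1⊕0⊕0⊕1⊕0⊕1⊕1⊕0⊕1⊕0⊕1⊕0⊕1⊕1⊕1 = 0
s8 (pos 8,9,10,11,12,13,14,15,24,25,26,27,28,29,30,31): 1⊕0⊕1⊕0⊕1⊕0⊕1⊕1⊕1⊕0⊕0⊕0⊕0⊕1⊕1⊕1 = 1
s16 (pos 16,17,18,19,20,21,22,23,24,25,26,27,28,29,30,31): 0⊕0⊕1⊕0⊕0⊕1⊕0⊕1⊕1⊕0⊕0⊕0⊕0⊕1⊕1⊕1 = 1
Syndrome s16…s1 = 11010 → error at position 26.

11010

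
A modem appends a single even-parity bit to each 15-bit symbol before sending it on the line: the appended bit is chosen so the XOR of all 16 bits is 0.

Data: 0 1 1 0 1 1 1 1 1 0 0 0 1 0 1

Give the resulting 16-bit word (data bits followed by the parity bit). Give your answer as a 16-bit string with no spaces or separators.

0110111110001011

XOR of the 15 data bits: 0⊕1⊕1⊕0⊕1⊕1⊕1⊕1⊕1⊕0⊕0⊕0⊕1⊕0⊕1 = 1
Parity bit = 1 (so all 16 bits XOR to 0).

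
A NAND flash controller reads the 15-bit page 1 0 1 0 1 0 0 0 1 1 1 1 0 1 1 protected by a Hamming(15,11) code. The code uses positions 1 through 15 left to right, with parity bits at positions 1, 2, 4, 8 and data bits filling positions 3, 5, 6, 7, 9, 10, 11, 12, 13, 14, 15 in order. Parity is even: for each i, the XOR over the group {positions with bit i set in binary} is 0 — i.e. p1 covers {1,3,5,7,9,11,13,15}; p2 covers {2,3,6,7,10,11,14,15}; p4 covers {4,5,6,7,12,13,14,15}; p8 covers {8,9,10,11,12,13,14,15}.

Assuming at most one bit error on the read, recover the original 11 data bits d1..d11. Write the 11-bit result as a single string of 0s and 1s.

11001111011

s1 (pos 1,3,5,7,9,11,13,15): 1⊕1⊕1⊕0⊕1⊕1⊕0⊕1 = 0
s2 (pos 2,3,6,7,10,11,14,15): 0⊕1⊕0⊕0⊕1⊕1⊕1⊕1 = 1
s4 (pos 4,5,6,7,12,13,14,15): 0⊕1⊕0⊕0⊕1⊕0⊕1⊕1 = 0
s8 (pos 8,9,10,11,12,13,14,15): 0⊕1⊕1⊕1⊕1⊕0⊕1⊕1 = 0
Syndrome s8…s1 = 0010 → error at position 2.
Flip position 2: 101010001111011 → 111010001111011
Read data bits from positions 3,5,6,7,9,10,11,12,13,14,15: 11001111011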